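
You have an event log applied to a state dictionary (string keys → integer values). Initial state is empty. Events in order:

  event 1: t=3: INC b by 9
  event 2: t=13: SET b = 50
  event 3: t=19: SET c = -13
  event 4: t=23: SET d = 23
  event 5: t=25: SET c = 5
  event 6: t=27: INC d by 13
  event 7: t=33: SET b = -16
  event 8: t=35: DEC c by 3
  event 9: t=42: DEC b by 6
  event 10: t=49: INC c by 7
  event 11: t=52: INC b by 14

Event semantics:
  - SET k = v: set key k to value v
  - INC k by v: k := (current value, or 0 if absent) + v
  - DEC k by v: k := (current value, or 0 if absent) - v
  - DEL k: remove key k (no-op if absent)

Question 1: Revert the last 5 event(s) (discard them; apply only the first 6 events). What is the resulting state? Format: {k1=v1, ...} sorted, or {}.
Answer: {b=50, c=5, d=36}

Derivation:
Keep first 6 events (discard last 5):
  after event 1 (t=3: INC b by 9): {b=9}
  after event 2 (t=13: SET b = 50): {b=50}
  after event 3 (t=19: SET c = -13): {b=50, c=-13}
  after event 4 (t=23: SET d = 23): {b=50, c=-13, d=23}
  after event 5 (t=25: SET c = 5): {b=50, c=5, d=23}
  after event 6 (t=27: INC d by 13): {b=50, c=5, d=36}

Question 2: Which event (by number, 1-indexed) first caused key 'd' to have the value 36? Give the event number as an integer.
Answer: 6

Derivation:
Looking for first event where d becomes 36:
  event 4: d = 23
  event 5: d = 23
  event 6: d 23 -> 36  <-- first match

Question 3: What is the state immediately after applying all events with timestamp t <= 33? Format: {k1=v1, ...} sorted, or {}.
Answer: {b=-16, c=5, d=36}

Derivation:
Apply events with t <= 33 (7 events):
  after event 1 (t=3: INC b by 9): {b=9}
  after event 2 (t=13: SET b = 50): {b=50}
  after event 3 (t=19: SET c = -13): {b=50, c=-13}
  after event 4 (t=23: SET d = 23): {b=50, c=-13, d=23}
  after event 5 (t=25: SET c = 5): {b=50, c=5, d=23}
  after event 6 (t=27: INC d by 13): {b=50, c=5, d=36}
  after event 7 (t=33: SET b = -16): {b=-16, c=5, d=36}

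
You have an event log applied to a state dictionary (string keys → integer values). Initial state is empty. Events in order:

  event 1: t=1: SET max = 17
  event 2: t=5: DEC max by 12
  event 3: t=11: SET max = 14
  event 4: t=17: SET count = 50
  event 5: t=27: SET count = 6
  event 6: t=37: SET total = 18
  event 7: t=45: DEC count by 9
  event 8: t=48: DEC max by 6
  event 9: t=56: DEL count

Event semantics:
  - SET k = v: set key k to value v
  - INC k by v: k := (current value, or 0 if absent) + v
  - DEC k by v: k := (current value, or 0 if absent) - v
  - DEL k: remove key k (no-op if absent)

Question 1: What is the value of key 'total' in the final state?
Track key 'total' through all 9 events:
  event 1 (t=1: SET max = 17): total unchanged
  event 2 (t=5: DEC max by 12): total unchanged
  event 3 (t=11: SET max = 14): total unchanged
  event 4 (t=17: SET count = 50): total unchanged
  event 5 (t=27: SET count = 6): total unchanged
  event 6 (t=37: SET total = 18): total (absent) -> 18
  event 7 (t=45: DEC count by 9): total unchanged
  event 8 (t=48: DEC max by 6): total unchanged
  event 9 (t=56: DEL count): total unchanged
Final: total = 18

Answer: 18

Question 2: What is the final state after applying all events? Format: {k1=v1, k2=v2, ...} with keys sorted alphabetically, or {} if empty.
Answer: {max=8, total=18}

Derivation:
  after event 1 (t=1: SET max = 17): {max=17}
  after event 2 (t=5: DEC max by 12): {max=5}
  after event 3 (t=11: SET max = 14): {max=14}
  after event 4 (t=17: SET count = 50): {count=50, max=14}
  after event 5 (t=27: SET count = 6): {count=6, max=14}
  after event 6 (t=37: SET total = 18): {count=6, max=14, total=18}
  after event 7 (t=45: DEC count by 9): {count=-3, max=14, total=18}
  after event 8 (t=48: DEC max by 6): {count=-3, max=8, total=18}
  after event 9 (t=56: DEL count): {max=8, total=18}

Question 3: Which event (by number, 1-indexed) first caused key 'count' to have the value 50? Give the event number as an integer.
Answer: 4

Derivation:
Looking for first event where count becomes 50:
  event 4: count (absent) -> 50  <-- first match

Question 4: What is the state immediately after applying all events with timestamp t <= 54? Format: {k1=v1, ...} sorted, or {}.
Answer: {count=-3, max=8, total=18}

Derivation:
Apply events with t <= 54 (8 events):
  after event 1 (t=1: SET max = 17): {max=17}
  after event 2 (t=5: DEC max by 12): {max=5}
  after event 3 (t=11: SET max = 14): {max=14}
  after event 4 (t=17: SET count = 50): {count=50, max=14}
  after event 5 (t=27: SET count = 6): {count=6, max=14}
  after event 6 (t=37: SET total = 18): {count=6, max=14, total=18}
  after event 7 (t=45: DEC count by 9): {count=-3, max=14, total=18}
  after event 8 (t=48: DEC max by 6): {count=-3, max=8, total=18}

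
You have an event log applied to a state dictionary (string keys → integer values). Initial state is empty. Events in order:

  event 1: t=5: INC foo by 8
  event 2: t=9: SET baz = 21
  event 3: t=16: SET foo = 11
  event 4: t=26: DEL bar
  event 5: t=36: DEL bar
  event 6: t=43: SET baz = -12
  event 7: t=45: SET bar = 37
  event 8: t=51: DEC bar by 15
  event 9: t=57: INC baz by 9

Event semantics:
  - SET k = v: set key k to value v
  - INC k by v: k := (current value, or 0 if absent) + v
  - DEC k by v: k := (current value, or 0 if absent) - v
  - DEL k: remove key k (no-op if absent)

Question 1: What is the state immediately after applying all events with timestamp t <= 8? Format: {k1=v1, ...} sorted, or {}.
Answer: {foo=8}

Derivation:
Apply events with t <= 8 (1 events):
  after event 1 (t=5: INC foo by 8): {foo=8}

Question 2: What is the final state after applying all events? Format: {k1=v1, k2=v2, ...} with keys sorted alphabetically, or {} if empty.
  after event 1 (t=5: INC foo by 8): {foo=8}
  after event 2 (t=9: SET baz = 21): {baz=21, foo=8}
  after event 3 (t=16: SET foo = 11): {baz=21, foo=11}
  after event 4 (t=26: DEL bar): {baz=21, foo=11}
  after event 5 (t=36: DEL bar): {baz=21, foo=11}
  after event 6 (t=43: SET baz = -12): {baz=-12, foo=11}
  after event 7 (t=45: SET bar = 37): {bar=37, baz=-12, foo=11}
  after event 8 (t=51: DEC bar by 15): {bar=22, baz=-12, foo=11}
  after event 9 (t=57: INC baz by 9): {bar=22, baz=-3, foo=11}

Answer: {bar=22, baz=-3, foo=11}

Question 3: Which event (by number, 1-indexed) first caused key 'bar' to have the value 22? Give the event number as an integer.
Answer: 8

Derivation:
Looking for first event where bar becomes 22:
  event 7: bar = 37
  event 8: bar 37 -> 22  <-- first match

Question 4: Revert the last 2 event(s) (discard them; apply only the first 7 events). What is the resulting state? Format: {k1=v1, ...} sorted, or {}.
Keep first 7 events (discard last 2):
  after event 1 (t=5: INC foo by 8): {foo=8}
  after event 2 (t=9: SET baz = 21): {baz=21, foo=8}
  after event 3 (t=16: SET foo = 11): {baz=21, foo=11}
  after event 4 (t=26: DEL bar): {baz=21, foo=11}
  after event 5 (t=36: DEL bar): {baz=21, foo=11}
  after event 6 (t=43: SET baz = -12): {baz=-12, foo=11}
  after event 7 (t=45: SET bar = 37): {bar=37, baz=-12, foo=11}

Answer: {bar=37, baz=-12, foo=11}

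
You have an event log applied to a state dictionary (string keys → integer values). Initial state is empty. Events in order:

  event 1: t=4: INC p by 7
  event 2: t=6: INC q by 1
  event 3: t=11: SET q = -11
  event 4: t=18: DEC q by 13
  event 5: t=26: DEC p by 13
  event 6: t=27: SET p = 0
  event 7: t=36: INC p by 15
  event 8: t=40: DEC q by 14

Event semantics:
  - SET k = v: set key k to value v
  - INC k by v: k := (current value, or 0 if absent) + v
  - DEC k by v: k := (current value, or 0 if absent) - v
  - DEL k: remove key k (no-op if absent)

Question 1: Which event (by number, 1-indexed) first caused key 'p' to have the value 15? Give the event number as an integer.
Answer: 7

Derivation:
Looking for first event where p becomes 15:
  event 1: p = 7
  event 2: p = 7
  event 3: p = 7
  event 4: p = 7
  event 5: p = -6
  event 6: p = 0
  event 7: p 0 -> 15  <-- first match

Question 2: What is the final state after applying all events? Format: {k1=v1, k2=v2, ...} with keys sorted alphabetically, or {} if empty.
Answer: {p=15, q=-38}

Derivation:
  after event 1 (t=4: INC p by 7): {p=7}
  after event 2 (t=6: INC q by 1): {p=7, q=1}
  after event 3 (t=11: SET q = -11): {p=7, q=-11}
  after event 4 (t=18: DEC q by 13): {p=7, q=-24}
  after event 5 (t=26: DEC p by 13): {p=-6, q=-24}
  after event 6 (t=27: SET p = 0): {p=0, q=-24}
  after event 7 (t=36: INC p by 15): {p=15, q=-24}
  after event 8 (t=40: DEC q by 14): {p=15, q=-38}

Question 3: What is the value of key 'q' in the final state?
Track key 'q' through all 8 events:
  event 1 (t=4: INC p by 7): q unchanged
  event 2 (t=6: INC q by 1): q (absent) -> 1
  event 3 (t=11: SET q = -11): q 1 -> -11
  event 4 (t=18: DEC q by 13): q -11 -> -24
  event 5 (t=26: DEC p by 13): q unchanged
  event 6 (t=27: SET p = 0): q unchanged
  event 7 (t=36: INC p by 15): q unchanged
  event 8 (t=40: DEC q by 14): q -24 -> -38
Final: q = -38

Answer: -38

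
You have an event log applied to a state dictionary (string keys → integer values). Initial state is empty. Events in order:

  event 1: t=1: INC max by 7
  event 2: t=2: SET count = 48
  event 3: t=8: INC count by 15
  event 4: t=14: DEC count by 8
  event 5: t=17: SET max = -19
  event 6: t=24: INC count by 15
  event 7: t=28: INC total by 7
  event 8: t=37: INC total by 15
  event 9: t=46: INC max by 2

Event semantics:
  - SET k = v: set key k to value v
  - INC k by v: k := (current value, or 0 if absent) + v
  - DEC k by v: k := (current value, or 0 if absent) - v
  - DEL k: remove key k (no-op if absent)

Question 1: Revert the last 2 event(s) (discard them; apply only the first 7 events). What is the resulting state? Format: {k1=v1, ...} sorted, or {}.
Answer: {count=70, max=-19, total=7}

Derivation:
Keep first 7 events (discard last 2):
  after event 1 (t=1: INC max by 7): {max=7}
  after event 2 (t=2: SET count = 48): {count=48, max=7}
  after event 3 (t=8: INC count by 15): {count=63, max=7}
  after event 4 (t=14: DEC count by 8): {count=55, max=7}
  after event 5 (t=17: SET max = -19): {count=55, max=-19}
  after event 6 (t=24: INC count by 15): {count=70, max=-19}
  after event 7 (t=28: INC total by 7): {count=70, max=-19, total=7}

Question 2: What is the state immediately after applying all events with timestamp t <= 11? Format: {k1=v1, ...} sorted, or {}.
Apply events with t <= 11 (3 events):
  after event 1 (t=1: INC max by 7): {max=7}
  after event 2 (t=2: SET count = 48): {count=48, max=7}
  after event 3 (t=8: INC count by 15): {count=63, max=7}

Answer: {count=63, max=7}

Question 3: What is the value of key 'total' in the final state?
Track key 'total' through all 9 events:
  event 1 (t=1: INC max by 7): total unchanged
  event 2 (t=2: SET count = 48): total unchanged
  event 3 (t=8: INC count by 15): total unchanged
  event 4 (t=14: DEC count by 8): total unchanged
  event 5 (t=17: SET max = -19): total unchanged
  event 6 (t=24: INC count by 15): total unchanged
  event 7 (t=28: INC total by 7): total (absent) -> 7
  event 8 (t=37: INC total by 15): total 7 -> 22
  event 9 (t=46: INC max by 2): total unchanged
Final: total = 22

Answer: 22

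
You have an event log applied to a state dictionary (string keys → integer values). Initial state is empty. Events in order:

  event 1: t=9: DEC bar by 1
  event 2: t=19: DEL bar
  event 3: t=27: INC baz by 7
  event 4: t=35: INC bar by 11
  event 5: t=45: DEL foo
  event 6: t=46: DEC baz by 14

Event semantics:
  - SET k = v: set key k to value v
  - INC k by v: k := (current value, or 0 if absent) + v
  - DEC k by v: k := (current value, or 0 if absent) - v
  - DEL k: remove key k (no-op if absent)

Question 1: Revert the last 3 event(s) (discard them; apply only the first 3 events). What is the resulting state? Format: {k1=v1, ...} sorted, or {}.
Keep first 3 events (discard last 3):
  after event 1 (t=9: DEC bar by 1): {bar=-1}
  after event 2 (t=19: DEL bar): {}
  after event 3 (t=27: INC baz by 7): {baz=7}

Answer: {baz=7}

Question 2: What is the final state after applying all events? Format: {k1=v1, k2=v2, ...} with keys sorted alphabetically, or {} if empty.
Answer: {bar=11, baz=-7}

Derivation:
  after event 1 (t=9: DEC bar by 1): {bar=-1}
  after event 2 (t=19: DEL bar): {}
  after event 3 (t=27: INC baz by 7): {baz=7}
  after event 4 (t=35: INC bar by 11): {bar=11, baz=7}
  after event 5 (t=45: DEL foo): {bar=11, baz=7}
  after event 6 (t=46: DEC baz by 14): {bar=11, baz=-7}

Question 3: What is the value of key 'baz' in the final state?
Answer: -7

Derivation:
Track key 'baz' through all 6 events:
  event 1 (t=9: DEC bar by 1): baz unchanged
  event 2 (t=19: DEL bar): baz unchanged
  event 3 (t=27: INC baz by 7): baz (absent) -> 7
  event 4 (t=35: INC bar by 11): baz unchanged
  event 5 (t=45: DEL foo): baz unchanged
  event 6 (t=46: DEC baz by 14): baz 7 -> -7
Final: baz = -7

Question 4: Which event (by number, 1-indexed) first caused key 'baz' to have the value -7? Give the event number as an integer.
Answer: 6

Derivation:
Looking for first event where baz becomes -7:
  event 3: baz = 7
  event 4: baz = 7
  event 5: baz = 7
  event 6: baz 7 -> -7  <-- first match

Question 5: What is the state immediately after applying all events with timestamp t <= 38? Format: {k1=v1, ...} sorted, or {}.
Answer: {bar=11, baz=7}

Derivation:
Apply events with t <= 38 (4 events):
  after event 1 (t=9: DEC bar by 1): {bar=-1}
  after event 2 (t=19: DEL bar): {}
  after event 3 (t=27: INC baz by 7): {baz=7}
  after event 4 (t=35: INC bar by 11): {bar=11, baz=7}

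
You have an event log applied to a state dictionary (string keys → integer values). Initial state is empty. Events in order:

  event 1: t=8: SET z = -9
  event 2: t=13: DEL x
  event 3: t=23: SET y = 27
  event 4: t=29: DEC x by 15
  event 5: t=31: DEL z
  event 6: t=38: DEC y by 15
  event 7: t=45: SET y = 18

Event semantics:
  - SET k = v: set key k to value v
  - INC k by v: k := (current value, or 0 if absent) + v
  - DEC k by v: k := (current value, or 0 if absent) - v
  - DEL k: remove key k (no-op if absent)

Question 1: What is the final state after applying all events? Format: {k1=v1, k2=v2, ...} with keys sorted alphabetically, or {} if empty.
Answer: {x=-15, y=18}

Derivation:
  after event 1 (t=8: SET z = -9): {z=-9}
  after event 2 (t=13: DEL x): {z=-9}
  after event 3 (t=23: SET y = 27): {y=27, z=-9}
  after event 4 (t=29: DEC x by 15): {x=-15, y=27, z=-9}
  after event 5 (t=31: DEL z): {x=-15, y=27}
  after event 6 (t=38: DEC y by 15): {x=-15, y=12}
  after event 7 (t=45: SET y = 18): {x=-15, y=18}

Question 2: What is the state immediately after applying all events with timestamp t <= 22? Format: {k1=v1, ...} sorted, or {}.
Answer: {z=-9}

Derivation:
Apply events with t <= 22 (2 events):
  after event 1 (t=8: SET z = -9): {z=-9}
  after event 2 (t=13: DEL x): {z=-9}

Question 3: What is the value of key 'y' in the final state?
Answer: 18

Derivation:
Track key 'y' through all 7 events:
  event 1 (t=8: SET z = -9): y unchanged
  event 2 (t=13: DEL x): y unchanged
  event 3 (t=23: SET y = 27): y (absent) -> 27
  event 4 (t=29: DEC x by 15): y unchanged
  event 5 (t=31: DEL z): y unchanged
  event 6 (t=38: DEC y by 15): y 27 -> 12
  event 7 (t=45: SET y = 18): y 12 -> 18
Final: y = 18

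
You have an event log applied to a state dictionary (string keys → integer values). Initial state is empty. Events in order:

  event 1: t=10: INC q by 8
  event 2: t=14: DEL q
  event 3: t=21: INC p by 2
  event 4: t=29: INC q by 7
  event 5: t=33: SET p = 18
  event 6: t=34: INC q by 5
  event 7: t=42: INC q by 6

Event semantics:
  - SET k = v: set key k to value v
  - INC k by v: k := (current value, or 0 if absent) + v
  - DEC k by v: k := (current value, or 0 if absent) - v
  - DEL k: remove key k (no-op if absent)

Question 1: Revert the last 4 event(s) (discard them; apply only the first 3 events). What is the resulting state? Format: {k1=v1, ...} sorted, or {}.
Keep first 3 events (discard last 4):
  after event 1 (t=10: INC q by 8): {q=8}
  after event 2 (t=14: DEL q): {}
  after event 3 (t=21: INC p by 2): {p=2}

Answer: {p=2}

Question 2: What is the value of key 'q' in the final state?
Track key 'q' through all 7 events:
  event 1 (t=10: INC q by 8): q (absent) -> 8
  event 2 (t=14: DEL q): q 8 -> (absent)
  event 3 (t=21: INC p by 2): q unchanged
  event 4 (t=29: INC q by 7): q (absent) -> 7
  event 5 (t=33: SET p = 18): q unchanged
  event 6 (t=34: INC q by 5): q 7 -> 12
  event 7 (t=42: INC q by 6): q 12 -> 18
Final: q = 18

Answer: 18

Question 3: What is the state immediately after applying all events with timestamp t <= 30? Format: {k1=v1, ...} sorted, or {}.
Answer: {p=2, q=7}

Derivation:
Apply events with t <= 30 (4 events):
  after event 1 (t=10: INC q by 8): {q=8}
  after event 2 (t=14: DEL q): {}
  after event 3 (t=21: INC p by 2): {p=2}
  after event 4 (t=29: INC q by 7): {p=2, q=7}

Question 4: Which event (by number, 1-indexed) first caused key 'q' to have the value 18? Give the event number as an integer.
Looking for first event where q becomes 18:
  event 1: q = 8
  event 2: q = (absent)
  event 4: q = 7
  event 5: q = 7
  event 6: q = 12
  event 7: q 12 -> 18  <-- first match

Answer: 7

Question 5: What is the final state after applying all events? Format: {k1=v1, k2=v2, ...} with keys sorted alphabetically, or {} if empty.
  after event 1 (t=10: INC q by 8): {q=8}
  after event 2 (t=14: DEL q): {}
  after event 3 (t=21: INC p by 2): {p=2}
  after event 4 (t=29: INC q by 7): {p=2, q=7}
  after event 5 (t=33: SET p = 18): {p=18, q=7}
  after event 6 (t=34: INC q by 5): {p=18, q=12}
  after event 7 (t=42: INC q by 6): {p=18, q=18}

Answer: {p=18, q=18}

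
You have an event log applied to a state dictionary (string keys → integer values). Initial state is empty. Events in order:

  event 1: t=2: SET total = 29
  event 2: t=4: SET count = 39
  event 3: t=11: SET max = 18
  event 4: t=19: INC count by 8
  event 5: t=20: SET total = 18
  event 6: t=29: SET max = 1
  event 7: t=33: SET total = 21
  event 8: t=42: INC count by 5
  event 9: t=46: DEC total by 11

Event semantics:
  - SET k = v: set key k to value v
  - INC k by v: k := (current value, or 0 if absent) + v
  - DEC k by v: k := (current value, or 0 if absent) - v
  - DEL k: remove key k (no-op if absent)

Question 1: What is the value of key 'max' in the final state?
Track key 'max' through all 9 events:
  event 1 (t=2: SET total = 29): max unchanged
  event 2 (t=4: SET count = 39): max unchanged
  event 3 (t=11: SET max = 18): max (absent) -> 18
  event 4 (t=19: INC count by 8): max unchanged
  event 5 (t=20: SET total = 18): max unchanged
  event 6 (t=29: SET max = 1): max 18 -> 1
  event 7 (t=33: SET total = 21): max unchanged
  event 8 (t=42: INC count by 5): max unchanged
  event 9 (t=46: DEC total by 11): max unchanged
Final: max = 1

Answer: 1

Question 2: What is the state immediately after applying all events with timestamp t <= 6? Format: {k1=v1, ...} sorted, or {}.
Apply events with t <= 6 (2 events):
  after event 1 (t=2: SET total = 29): {total=29}
  after event 2 (t=4: SET count = 39): {count=39, total=29}

Answer: {count=39, total=29}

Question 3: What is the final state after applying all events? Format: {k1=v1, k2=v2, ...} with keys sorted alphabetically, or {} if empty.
  after event 1 (t=2: SET total = 29): {total=29}
  after event 2 (t=4: SET count = 39): {count=39, total=29}
  after event 3 (t=11: SET max = 18): {count=39, max=18, total=29}
  after event 4 (t=19: INC count by 8): {count=47, max=18, total=29}
  after event 5 (t=20: SET total = 18): {count=47, max=18, total=18}
  after event 6 (t=29: SET max = 1): {count=47, max=1, total=18}
  after event 7 (t=33: SET total = 21): {count=47, max=1, total=21}
  after event 8 (t=42: INC count by 5): {count=52, max=1, total=21}
  after event 9 (t=46: DEC total by 11): {count=52, max=1, total=10}

Answer: {count=52, max=1, total=10}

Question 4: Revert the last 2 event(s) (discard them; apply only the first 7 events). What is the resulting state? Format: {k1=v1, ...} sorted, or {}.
Answer: {count=47, max=1, total=21}

Derivation:
Keep first 7 events (discard last 2):
  after event 1 (t=2: SET total = 29): {total=29}
  after event 2 (t=4: SET count = 39): {count=39, total=29}
  after event 3 (t=11: SET max = 18): {count=39, max=18, total=29}
  after event 4 (t=19: INC count by 8): {count=47, max=18, total=29}
  after event 5 (t=20: SET total = 18): {count=47, max=18, total=18}
  after event 6 (t=29: SET max = 1): {count=47, max=1, total=18}
  after event 7 (t=33: SET total = 21): {count=47, max=1, total=21}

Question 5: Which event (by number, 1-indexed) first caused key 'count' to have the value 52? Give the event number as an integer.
Answer: 8

Derivation:
Looking for first event where count becomes 52:
  event 2: count = 39
  event 3: count = 39
  event 4: count = 47
  event 5: count = 47
  event 6: count = 47
  event 7: count = 47
  event 8: count 47 -> 52  <-- first match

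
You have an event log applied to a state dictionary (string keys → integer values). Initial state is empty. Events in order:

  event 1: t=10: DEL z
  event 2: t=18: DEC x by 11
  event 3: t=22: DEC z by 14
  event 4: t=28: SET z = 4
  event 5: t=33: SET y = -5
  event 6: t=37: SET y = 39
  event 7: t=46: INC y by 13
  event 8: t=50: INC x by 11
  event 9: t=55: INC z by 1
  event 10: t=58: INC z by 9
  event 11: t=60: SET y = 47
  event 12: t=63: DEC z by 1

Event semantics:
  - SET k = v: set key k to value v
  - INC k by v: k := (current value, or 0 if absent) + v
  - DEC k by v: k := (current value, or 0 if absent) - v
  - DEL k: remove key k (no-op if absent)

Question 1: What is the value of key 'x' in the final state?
Track key 'x' through all 12 events:
  event 1 (t=10: DEL z): x unchanged
  event 2 (t=18: DEC x by 11): x (absent) -> -11
  event 3 (t=22: DEC z by 14): x unchanged
  event 4 (t=28: SET z = 4): x unchanged
  event 5 (t=33: SET y = -5): x unchanged
  event 6 (t=37: SET y = 39): x unchanged
  event 7 (t=46: INC y by 13): x unchanged
  event 8 (t=50: INC x by 11): x -11 -> 0
  event 9 (t=55: INC z by 1): x unchanged
  event 10 (t=58: INC z by 9): x unchanged
  event 11 (t=60: SET y = 47): x unchanged
  event 12 (t=63: DEC z by 1): x unchanged
Final: x = 0

Answer: 0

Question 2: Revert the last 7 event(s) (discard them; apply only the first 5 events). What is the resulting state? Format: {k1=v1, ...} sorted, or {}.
Keep first 5 events (discard last 7):
  after event 1 (t=10: DEL z): {}
  after event 2 (t=18: DEC x by 11): {x=-11}
  after event 3 (t=22: DEC z by 14): {x=-11, z=-14}
  after event 4 (t=28: SET z = 4): {x=-11, z=4}
  after event 5 (t=33: SET y = -5): {x=-11, y=-5, z=4}

Answer: {x=-11, y=-5, z=4}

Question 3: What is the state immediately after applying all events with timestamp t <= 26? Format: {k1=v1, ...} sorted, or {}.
Apply events with t <= 26 (3 events):
  after event 1 (t=10: DEL z): {}
  after event 2 (t=18: DEC x by 11): {x=-11}
  after event 3 (t=22: DEC z by 14): {x=-11, z=-14}

Answer: {x=-11, z=-14}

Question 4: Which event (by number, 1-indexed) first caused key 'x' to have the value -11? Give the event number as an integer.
Answer: 2

Derivation:
Looking for first event where x becomes -11:
  event 2: x (absent) -> -11  <-- first match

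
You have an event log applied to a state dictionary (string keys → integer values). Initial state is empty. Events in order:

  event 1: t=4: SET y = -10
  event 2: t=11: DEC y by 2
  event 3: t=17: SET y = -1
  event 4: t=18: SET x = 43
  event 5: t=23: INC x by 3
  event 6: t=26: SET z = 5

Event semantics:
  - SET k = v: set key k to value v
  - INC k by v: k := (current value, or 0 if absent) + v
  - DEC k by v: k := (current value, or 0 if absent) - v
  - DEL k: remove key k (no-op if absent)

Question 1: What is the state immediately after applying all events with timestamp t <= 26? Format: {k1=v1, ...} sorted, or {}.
Answer: {x=46, y=-1, z=5}

Derivation:
Apply events with t <= 26 (6 events):
  after event 1 (t=4: SET y = -10): {y=-10}
  after event 2 (t=11: DEC y by 2): {y=-12}
  after event 3 (t=17: SET y = -1): {y=-1}
  after event 4 (t=18: SET x = 43): {x=43, y=-1}
  after event 5 (t=23: INC x by 3): {x=46, y=-1}
  after event 6 (t=26: SET z = 5): {x=46, y=-1, z=5}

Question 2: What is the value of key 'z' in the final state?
Answer: 5

Derivation:
Track key 'z' through all 6 events:
  event 1 (t=4: SET y = -10): z unchanged
  event 2 (t=11: DEC y by 2): z unchanged
  event 3 (t=17: SET y = -1): z unchanged
  event 4 (t=18: SET x = 43): z unchanged
  event 5 (t=23: INC x by 3): z unchanged
  event 6 (t=26: SET z = 5): z (absent) -> 5
Final: z = 5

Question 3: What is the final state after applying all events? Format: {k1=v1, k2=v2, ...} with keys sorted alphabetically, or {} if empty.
Answer: {x=46, y=-1, z=5}

Derivation:
  after event 1 (t=4: SET y = -10): {y=-10}
  after event 2 (t=11: DEC y by 2): {y=-12}
  after event 3 (t=17: SET y = -1): {y=-1}
  after event 4 (t=18: SET x = 43): {x=43, y=-1}
  after event 5 (t=23: INC x by 3): {x=46, y=-1}
  after event 6 (t=26: SET z = 5): {x=46, y=-1, z=5}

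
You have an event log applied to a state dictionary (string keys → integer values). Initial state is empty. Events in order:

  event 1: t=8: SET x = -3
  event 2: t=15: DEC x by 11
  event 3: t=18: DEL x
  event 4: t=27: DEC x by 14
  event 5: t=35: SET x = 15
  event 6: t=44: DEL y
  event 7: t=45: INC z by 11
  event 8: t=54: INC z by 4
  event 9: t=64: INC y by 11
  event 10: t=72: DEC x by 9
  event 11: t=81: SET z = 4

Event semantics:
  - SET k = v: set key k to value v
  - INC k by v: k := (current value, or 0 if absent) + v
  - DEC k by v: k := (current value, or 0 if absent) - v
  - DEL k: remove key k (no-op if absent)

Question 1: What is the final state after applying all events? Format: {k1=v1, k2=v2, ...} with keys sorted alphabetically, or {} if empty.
  after event 1 (t=8: SET x = -3): {x=-3}
  after event 2 (t=15: DEC x by 11): {x=-14}
  after event 3 (t=18: DEL x): {}
  after event 4 (t=27: DEC x by 14): {x=-14}
  after event 5 (t=35: SET x = 15): {x=15}
  after event 6 (t=44: DEL y): {x=15}
  after event 7 (t=45: INC z by 11): {x=15, z=11}
  after event 8 (t=54: INC z by 4): {x=15, z=15}
  after event 9 (t=64: INC y by 11): {x=15, y=11, z=15}
  after event 10 (t=72: DEC x by 9): {x=6, y=11, z=15}
  after event 11 (t=81: SET z = 4): {x=6, y=11, z=4}

Answer: {x=6, y=11, z=4}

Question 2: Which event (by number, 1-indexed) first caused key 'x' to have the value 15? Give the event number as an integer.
Answer: 5

Derivation:
Looking for first event where x becomes 15:
  event 1: x = -3
  event 2: x = -14
  event 3: x = (absent)
  event 4: x = -14
  event 5: x -14 -> 15  <-- first match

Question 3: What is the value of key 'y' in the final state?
Answer: 11

Derivation:
Track key 'y' through all 11 events:
  event 1 (t=8: SET x = -3): y unchanged
  event 2 (t=15: DEC x by 11): y unchanged
  event 3 (t=18: DEL x): y unchanged
  event 4 (t=27: DEC x by 14): y unchanged
  event 5 (t=35: SET x = 15): y unchanged
  event 6 (t=44: DEL y): y (absent) -> (absent)
  event 7 (t=45: INC z by 11): y unchanged
  event 8 (t=54: INC z by 4): y unchanged
  event 9 (t=64: INC y by 11): y (absent) -> 11
  event 10 (t=72: DEC x by 9): y unchanged
  event 11 (t=81: SET z = 4): y unchanged
Final: y = 11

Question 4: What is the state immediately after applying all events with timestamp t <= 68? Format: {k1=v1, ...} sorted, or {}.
Apply events with t <= 68 (9 events):
  after event 1 (t=8: SET x = -3): {x=-3}
  after event 2 (t=15: DEC x by 11): {x=-14}
  after event 3 (t=18: DEL x): {}
  after event 4 (t=27: DEC x by 14): {x=-14}
  after event 5 (t=35: SET x = 15): {x=15}
  after event 6 (t=44: DEL y): {x=15}
  after event 7 (t=45: INC z by 11): {x=15, z=11}
  after event 8 (t=54: INC z by 4): {x=15, z=15}
  after event 9 (t=64: INC y by 11): {x=15, y=11, z=15}

Answer: {x=15, y=11, z=15}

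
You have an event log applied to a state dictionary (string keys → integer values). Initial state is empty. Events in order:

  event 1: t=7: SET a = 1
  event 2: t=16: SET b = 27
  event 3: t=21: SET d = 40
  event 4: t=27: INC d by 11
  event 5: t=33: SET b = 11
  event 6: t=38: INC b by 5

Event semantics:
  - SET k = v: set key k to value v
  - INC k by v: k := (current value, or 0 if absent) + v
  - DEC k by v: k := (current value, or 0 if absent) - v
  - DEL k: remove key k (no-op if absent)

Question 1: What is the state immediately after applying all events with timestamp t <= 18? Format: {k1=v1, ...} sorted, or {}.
Answer: {a=1, b=27}

Derivation:
Apply events with t <= 18 (2 events):
  after event 1 (t=7: SET a = 1): {a=1}
  after event 2 (t=16: SET b = 27): {a=1, b=27}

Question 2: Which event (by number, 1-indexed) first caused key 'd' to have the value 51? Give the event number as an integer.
Looking for first event where d becomes 51:
  event 3: d = 40
  event 4: d 40 -> 51  <-- first match

Answer: 4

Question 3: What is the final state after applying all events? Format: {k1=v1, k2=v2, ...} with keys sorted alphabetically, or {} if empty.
  after event 1 (t=7: SET a = 1): {a=1}
  after event 2 (t=16: SET b = 27): {a=1, b=27}
  after event 3 (t=21: SET d = 40): {a=1, b=27, d=40}
  after event 4 (t=27: INC d by 11): {a=1, b=27, d=51}
  after event 5 (t=33: SET b = 11): {a=1, b=11, d=51}
  after event 6 (t=38: INC b by 5): {a=1, b=16, d=51}

Answer: {a=1, b=16, d=51}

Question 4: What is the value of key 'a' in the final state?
Track key 'a' through all 6 events:
  event 1 (t=7: SET a = 1): a (absent) -> 1
  event 2 (t=16: SET b = 27): a unchanged
  event 3 (t=21: SET d = 40): a unchanged
  event 4 (t=27: INC d by 11): a unchanged
  event 5 (t=33: SET b = 11): a unchanged
  event 6 (t=38: INC b by 5): a unchanged
Final: a = 1

Answer: 1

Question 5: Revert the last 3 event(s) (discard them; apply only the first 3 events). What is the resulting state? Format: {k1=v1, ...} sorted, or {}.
Answer: {a=1, b=27, d=40}

Derivation:
Keep first 3 events (discard last 3):
  after event 1 (t=7: SET a = 1): {a=1}
  after event 2 (t=16: SET b = 27): {a=1, b=27}
  after event 3 (t=21: SET d = 40): {a=1, b=27, d=40}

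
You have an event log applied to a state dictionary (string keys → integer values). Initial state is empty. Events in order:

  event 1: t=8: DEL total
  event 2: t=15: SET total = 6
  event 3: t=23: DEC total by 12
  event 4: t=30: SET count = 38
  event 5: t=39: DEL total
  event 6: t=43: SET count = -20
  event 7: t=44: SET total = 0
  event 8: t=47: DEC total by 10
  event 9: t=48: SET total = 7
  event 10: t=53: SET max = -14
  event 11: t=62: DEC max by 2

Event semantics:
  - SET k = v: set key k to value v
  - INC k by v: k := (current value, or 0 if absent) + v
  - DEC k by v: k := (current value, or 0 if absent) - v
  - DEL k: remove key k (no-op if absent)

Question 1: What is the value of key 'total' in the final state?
Track key 'total' through all 11 events:
  event 1 (t=8: DEL total): total (absent) -> (absent)
  event 2 (t=15: SET total = 6): total (absent) -> 6
  event 3 (t=23: DEC total by 12): total 6 -> -6
  event 4 (t=30: SET count = 38): total unchanged
  event 5 (t=39: DEL total): total -6 -> (absent)
  event 6 (t=43: SET count = -20): total unchanged
  event 7 (t=44: SET total = 0): total (absent) -> 0
  event 8 (t=47: DEC total by 10): total 0 -> -10
  event 9 (t=48: SET total = 7): total -10 -> 7
  event 10 (t=53: SET max = -14): total unchanged
  event 11 (t=62: DEC max by 2): total unchanged
Final: total = 7

Answer: 7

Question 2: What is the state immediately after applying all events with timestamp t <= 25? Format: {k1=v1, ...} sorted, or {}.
Apply events with t <= 25 (3 events):
  after event 1 (t=8: DEL total): {}
  after event 2 (t=15: SET total = 6): {total=6}
  after event 3 (t=23: DEC total by 12): {total=-6}

Answer: {total=-6}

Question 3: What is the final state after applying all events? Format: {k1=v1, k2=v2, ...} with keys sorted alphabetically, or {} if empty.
  after event 1 (t=8: DEL total): {}
  after event 2 (t=15: SET total = 6): {total=6}
  after event 3 (t=23: DEC total by 12): {total=-6}
  after event 4 (t=30: SET count = 38): {count=38, total=-6}
  after event 5 (t=39: DEL total): {count=38}
  after event 6 (t=43: SET count = -20): {count=-20}
  after event 7 (t=44: SET total = 0): {count=-20, total=0}
  after event 8 (t=47: DEC total by 10): {count=-20, total=-10}
  after event 9 (t=48: SET total = 7): {count=-20, total=7}
  after event 10 (t=53: SET max = -14): {count=-20, max=-14, total=7}
  after event 11 (t=62: DEC max by 2): {count=-20, max=-16, total=7}

Answer: {count=-20, max=-16, total=7}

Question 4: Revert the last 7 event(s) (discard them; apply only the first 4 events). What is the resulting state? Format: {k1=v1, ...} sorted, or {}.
Answer: {count=38, total=-6}

Derivation:
Keep first 4 events (discard last 7):
  after event 1 (t=8: DEL total): {}
  after event 2 (t=15: SET total = 6): {total=6}
  after event 3 (t=23: DEC total by 12): {total=-6}
  after event 4 (t=30: SET count = 38): {count=38, total=-6}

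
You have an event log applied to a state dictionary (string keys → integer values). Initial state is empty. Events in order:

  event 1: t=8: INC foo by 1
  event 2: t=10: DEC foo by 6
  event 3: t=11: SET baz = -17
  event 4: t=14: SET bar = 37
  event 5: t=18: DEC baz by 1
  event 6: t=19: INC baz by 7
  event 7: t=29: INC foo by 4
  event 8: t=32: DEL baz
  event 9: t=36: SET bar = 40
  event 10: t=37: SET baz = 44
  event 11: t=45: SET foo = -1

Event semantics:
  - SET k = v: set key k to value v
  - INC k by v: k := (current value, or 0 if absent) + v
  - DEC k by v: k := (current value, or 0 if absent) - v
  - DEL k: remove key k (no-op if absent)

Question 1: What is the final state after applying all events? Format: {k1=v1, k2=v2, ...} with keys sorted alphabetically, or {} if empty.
  after event 1 (t=8: INC foo by 1): {foo=1}
  after event 2 (t=10: DEC foo by 6): {foo=-5}
  after event 3 (t=11: SET baz = -17): {baz=-17, foo=-5}
  after event 4 (t=14: SET bar = 37): {bar=37, baz=-17, foo=-5}
  after event 5 (t=18: DEC baz by 1): {bar=37, baz=-18, foo=-5}
  after event 6 (t=19: INC baz by 7): {bar=37, baz=-11, foo=-5}
  after event 7 (t=29: INC foo by 4): {bar=37, baz=-11, foo=-1}
  after event 8 (t=32: DEL baz): {bar=37, foo=-1}
  after event 9 (t=36: SET bar = 40): {bar=40, foo=-1}
  after event 10 (t=37: SET baz = 44): {bar=40, baz=44, foo=-1}
  after event 11 (t=45: SET foo = -1): {bar=40, baz=44, foo=-1}

Answer: {bar=40, baz=44, foo=-1}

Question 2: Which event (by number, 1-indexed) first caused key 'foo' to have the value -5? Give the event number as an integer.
Looking for first event where foo becomes -5:
  event 1: foo = 1
  event 2: foo 1 -> -5  <-- first match

Answer: 2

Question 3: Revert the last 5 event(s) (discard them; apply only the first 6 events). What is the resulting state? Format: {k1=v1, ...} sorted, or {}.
Keep first 6 events (discard last 5):
  after event 1 (t=8: INC foo by 1): {foo=1}
  after event 2 (t=10: DEC foo by 6): {foo=-5}
  after event 3 (t=11: SET baz = -17): {baz=-17, foo=-5}
  after event 4 (t=14: SET bar = 37): {bar=37, baz=-17, foo=-5}
  after event 5 (t=18: DEC baz by 1): {bar=37, baz=-18, foo=-5}
  after event 6 (t=19: INC baz by 7): {bar=37, baz=-11, foo=-5}

Answer: {bar=37, baz=-11, foo=-5}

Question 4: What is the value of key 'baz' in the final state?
Answer: 44

Derivation:
Track key 'baz' through all 11 events:
  event 1 (t=8: INC foo by 1): baz unchanged
  event 2 (t=10: DEC foo by 6): baz unchanged
  event 3 (t=11: SET baz = -17): baz (absent) -> -17
  event 4 (t=14: SET bar = 37): baz unchanged
  event 5 (t=18: DEC baz by 1): baz -17 -> -18
  event 6 (t=19: INC baz by 7): baz -18 -> -11
  event 7 (t=29: INC foo by 4): baz unchanged
  event 8 (t=32: DEL baz): baz -11 -> (absent)
  event 9 (t=36: SET bar = 40): baz unchanged
  event 10 (t=37: SET baz = 44): baz (absent) -> 44
  event 11 (t=45: SET foo = -1): baz unchanged
Final: baz = 44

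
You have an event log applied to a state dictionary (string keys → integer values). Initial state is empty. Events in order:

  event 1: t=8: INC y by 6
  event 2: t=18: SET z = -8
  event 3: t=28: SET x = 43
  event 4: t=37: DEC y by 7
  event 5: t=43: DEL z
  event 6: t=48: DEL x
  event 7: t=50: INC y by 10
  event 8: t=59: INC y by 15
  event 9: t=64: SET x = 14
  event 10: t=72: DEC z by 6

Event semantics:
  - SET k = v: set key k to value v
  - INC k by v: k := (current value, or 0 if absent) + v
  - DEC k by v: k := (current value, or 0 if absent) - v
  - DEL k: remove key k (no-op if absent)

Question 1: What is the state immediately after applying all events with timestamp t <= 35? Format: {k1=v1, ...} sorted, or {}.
Apply events with t <= 35 (3 events):
  after event 1 (t=8: INC y by 6): {y=6}
  after event 2 (t=18: SET z = -8): {y=6, z=-8}
  after event 3 (t=28: SET x = 43): {x=43, y=6, z=-8}

Answer: {x=43, y=6, z=-8}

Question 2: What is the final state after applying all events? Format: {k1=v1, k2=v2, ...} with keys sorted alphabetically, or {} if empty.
  after event 1 (t=8: INC y by 6): {y=6}
  after event 2 (t=18: SET z = -8): {y=6, z=-8}
  after event 3 (t=28: SET x = 43): {x=43, y=6, z=-8}
  after event 4 (t=37: DEC y by 7): {x=43, y=-1, z=-8}
  after event 5 (t=43: DEL z): {x=43, y=-1}
  after event 6 (t=48: DEL x): {y=-1}
  after event 7 (t=50: INC y by 10): {y=9}
  after event 8 (t=59: INC y by 15): {y=24}
  after event 9 (t=64: SET x = 14): {x=14, y=24}
  after event 10 (t=72: DEC z by 6): {x=14, y=24, z=-6}

Answer: {x=14, y=24, z=-6}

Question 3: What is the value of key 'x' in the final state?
Answer: 14

Derivation:
Track key 'x' through all 10 events:
  event 1 (t=8: INC y by 6): x unchanged
  event 2 (t=18: SET z = -8): x unchanged
  event 3 (t=28: SET x = 43): x (absent) -> 43
  event 4 (t=37: DEC y by 7): x unchanged
  event 5 (t=43: DEL z): x unchanged
  event 6 (t=48: DEL x): x 43 -> (absent)
  event 7 (t=50: INC y by 10): x unchanged
  event 8 (t=59: INC y by 15): x unchanged
  event 9 (t=64: SET x = 14): x (absent) -> 14
  event 10 (t=72: DEC z by 6): x unchanged
Final: x = 14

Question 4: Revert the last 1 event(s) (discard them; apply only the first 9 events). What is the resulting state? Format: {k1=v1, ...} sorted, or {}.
Keep first 9 events (discard last 1):
  after event 1 (t=8: INC y by 6): {y=6}
  after event 2 (t=18: SET z = -8): {y=6, z=-8}
  after event 3 (t=28: SET x = 43): {x=43, y=6, z=-8}
  after event 4 (t=37: DEC y by 7): {x=43, y=-1, z=-8}
  after event 5 (t=43: DEL z): {x=43, y=-1}
  after event 6 (t=48: DEL x): {y=-1}
  after event 7 (t=50: INC y by 10): {y=9}
  after event 8 (t=59: INC y by 15): {y=24}
  after event 9 (t=64: SET x = 14): {x=14, y=24}

Answer: {x=14, y=24}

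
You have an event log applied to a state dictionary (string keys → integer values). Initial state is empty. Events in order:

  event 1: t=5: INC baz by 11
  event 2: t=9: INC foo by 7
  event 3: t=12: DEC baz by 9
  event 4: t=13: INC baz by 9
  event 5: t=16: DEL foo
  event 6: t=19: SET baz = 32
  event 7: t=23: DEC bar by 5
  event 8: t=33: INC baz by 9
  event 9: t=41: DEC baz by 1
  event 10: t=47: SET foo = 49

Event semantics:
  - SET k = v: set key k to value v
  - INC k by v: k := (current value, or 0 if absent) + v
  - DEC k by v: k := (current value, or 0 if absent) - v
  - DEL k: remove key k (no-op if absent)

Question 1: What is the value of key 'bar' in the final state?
Track key 'bar' through all 10 events:
  event 1 (t=5: INC baz by 11): bar unchanged
  event 2 (t=9: INC foo by 7): bar unchanged
  event 3 (t=12: DEC baz by 9): bar unchanged
  event 4 (t=13: INC baz by 9): bar unchanged
  event 5 (t=16: DEL foo): bar unchanged
  event 6 (t=19: SET baz = 32): bar unchanged
  event 7 (t=23: DEC bar by 5): bar (absent) -> -5
  event 8 (t=33: INC baz by 9): bar unchanged
  event 9 (t=41: DEC baz by 1): bar unchanged
  event 10 (t=47: SET foo = 49): bar unchanged
Final: bar = -5

Answer: -5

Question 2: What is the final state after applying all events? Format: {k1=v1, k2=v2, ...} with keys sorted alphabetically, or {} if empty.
Answer: {bar=-5, baz=40, foo=49}

Derivation:
  after event 1 (t=5: INC baz by 11): {baz=11}
  after event 2 (t=9: INC foo by 7): {baz=11, foo=7}
  after event 3 (t=12: DEC baz by 9): {baz=2, foo=7}
  after event 4 (t=13: INC baz by 9): {baz=11, foo=7}
  after event 5 (t=16: DEL foo): {baz=11}
  after event 6 (t=19: SET baz = 32): {baz=32}
  after event 7 (t=23: DEC bar by 5): {bar=-5, baz=32}
  after event 8 (t=33: INC baz by 9): {bar=-5, baz=41}
  after event 9 (t=41: DEC baz by 1): {bar=-5, baz=40}
  after event 10 (t=47: SET foo = 49): {bar=-5, baz=40, foo=49}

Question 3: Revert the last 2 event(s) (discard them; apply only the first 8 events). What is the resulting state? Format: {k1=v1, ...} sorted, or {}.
Answer: {bar=-5, baz=41}

Derivation:
Keep first 8 events (discard last 2):
  after event 1 (t=5: INC baz by 11): {baz=11}
  after event 2 (t=9: INC foo by 7): {baz=11, foo=7}
  after event 3 (t=12: DEC baz by 9): {baz=2, foo=7}
  after event 4 (t=13: INC baz by 9): {baz=11, foo=7}
  after event 5 (t=16: DEL foo): {baz=11}
  after event 6 (t=19: SET baz = 32): {baz=32}
  after event 7 (t=23: DEC bar by 5): {bar=-5, baz=32}
  after event 8 (t=33: INC baz by 9): {bar=-5, baz=41}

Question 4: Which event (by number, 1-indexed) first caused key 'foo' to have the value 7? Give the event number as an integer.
Looking for first event where foo becomes 7:
  event 2: foo (absent) -> 7  <-- first match

Answer: 2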